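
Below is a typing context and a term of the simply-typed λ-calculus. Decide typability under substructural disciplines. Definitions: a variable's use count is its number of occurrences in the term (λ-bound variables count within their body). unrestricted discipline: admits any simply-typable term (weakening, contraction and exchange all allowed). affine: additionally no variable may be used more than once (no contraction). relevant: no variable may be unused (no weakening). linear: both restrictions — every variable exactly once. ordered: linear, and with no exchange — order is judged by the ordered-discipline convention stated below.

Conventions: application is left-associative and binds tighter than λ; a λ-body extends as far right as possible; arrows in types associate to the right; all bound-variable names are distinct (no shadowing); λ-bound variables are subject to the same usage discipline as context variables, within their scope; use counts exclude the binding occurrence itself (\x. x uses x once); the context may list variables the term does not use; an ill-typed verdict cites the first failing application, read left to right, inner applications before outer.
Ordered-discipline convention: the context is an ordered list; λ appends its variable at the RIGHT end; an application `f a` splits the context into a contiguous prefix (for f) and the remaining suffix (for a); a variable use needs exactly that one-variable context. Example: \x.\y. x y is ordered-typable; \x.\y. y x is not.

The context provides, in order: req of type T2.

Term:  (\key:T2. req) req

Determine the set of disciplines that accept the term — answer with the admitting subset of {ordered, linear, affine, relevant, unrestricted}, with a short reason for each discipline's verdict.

admitting disciplines: unrestricted
use counts: req ×2, key (bound) ×0
use order (left to right): req, req
typing: well-typed at T2
ordered ✗ (needs contraction — req ×2; key never used (weakening))
linear ✗ (needs contraction — req ×2; key never used (weakening))
affine ✗ (needs contraction — req ×2)
relevant ✗ (key never used (weakening))
unrestricted ✓ (type-checks (T2) and nothing is barred)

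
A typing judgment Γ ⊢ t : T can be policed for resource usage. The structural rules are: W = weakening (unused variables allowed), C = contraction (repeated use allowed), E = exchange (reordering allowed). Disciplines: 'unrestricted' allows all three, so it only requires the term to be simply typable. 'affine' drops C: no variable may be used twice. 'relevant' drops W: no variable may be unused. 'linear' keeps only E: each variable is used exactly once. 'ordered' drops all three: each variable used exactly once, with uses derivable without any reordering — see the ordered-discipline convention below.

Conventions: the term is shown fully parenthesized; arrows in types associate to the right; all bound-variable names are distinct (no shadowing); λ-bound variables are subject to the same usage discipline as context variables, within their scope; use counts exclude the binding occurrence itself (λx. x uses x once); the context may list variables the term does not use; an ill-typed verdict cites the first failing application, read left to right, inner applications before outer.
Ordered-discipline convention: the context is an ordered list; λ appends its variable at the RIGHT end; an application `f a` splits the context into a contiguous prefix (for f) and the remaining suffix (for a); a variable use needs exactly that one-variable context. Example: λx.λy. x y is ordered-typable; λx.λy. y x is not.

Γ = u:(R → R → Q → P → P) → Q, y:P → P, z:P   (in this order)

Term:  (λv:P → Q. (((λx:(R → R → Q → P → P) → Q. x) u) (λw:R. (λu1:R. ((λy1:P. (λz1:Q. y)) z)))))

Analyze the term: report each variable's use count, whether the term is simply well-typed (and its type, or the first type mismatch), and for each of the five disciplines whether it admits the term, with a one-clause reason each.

usage: u: 1, y: 1, z: 1, v (bound): 0, x (bound): 1, w (bound): 0, u1 (bound): 0, y1 (bound): 0, z1 (bound): 0
left-to-right use order: x, u, y, z
typing: well-typed at (P → Q) → Q
ordered: ✗ — v, w, u1, y1, z1 left unused
linear: ✗ — v, w, u1, y1, z1 left unused
affine: ✓ — no duplicate uses among u, y, z, v, x, w, u1, y1, z1
relevant: ✗ — v, w, u1, y1, z1 left unused
unrestricted: ✓ — typability at (P → Q) → Q is all that's needed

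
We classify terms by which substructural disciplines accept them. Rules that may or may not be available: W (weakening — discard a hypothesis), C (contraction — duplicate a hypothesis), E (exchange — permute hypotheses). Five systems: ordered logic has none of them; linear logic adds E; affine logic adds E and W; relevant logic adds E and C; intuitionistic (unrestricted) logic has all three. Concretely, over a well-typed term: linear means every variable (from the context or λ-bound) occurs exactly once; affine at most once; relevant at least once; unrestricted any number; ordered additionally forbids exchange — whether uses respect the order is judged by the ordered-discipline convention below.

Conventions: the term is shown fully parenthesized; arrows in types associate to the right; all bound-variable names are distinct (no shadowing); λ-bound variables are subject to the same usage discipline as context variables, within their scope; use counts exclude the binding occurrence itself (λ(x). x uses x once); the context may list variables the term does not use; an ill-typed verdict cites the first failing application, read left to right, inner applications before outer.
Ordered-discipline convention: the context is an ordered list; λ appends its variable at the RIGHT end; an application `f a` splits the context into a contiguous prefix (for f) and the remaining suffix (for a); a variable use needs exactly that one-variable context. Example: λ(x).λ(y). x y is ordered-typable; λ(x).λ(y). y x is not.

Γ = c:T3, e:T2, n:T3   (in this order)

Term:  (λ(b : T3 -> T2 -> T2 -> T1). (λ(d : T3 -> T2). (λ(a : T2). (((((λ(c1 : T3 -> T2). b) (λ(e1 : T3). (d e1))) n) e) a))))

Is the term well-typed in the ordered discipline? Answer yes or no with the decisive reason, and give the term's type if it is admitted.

no — needs weakening: c, c1 unused
use counts: c: 0×, e: 1×, n: 1×, b [bound]: 1×, d [bound]: 1×, a [bound]: 1×, c1 [bound]: 0×, e1 [bound]: 1×
use order (left to right): b, d, e1, n, e, a
typing: well-typed at (T3 -> T2 -> T2 -> T1) -> (T3 -> T2) -> T2 -> T1
all disciplines: ordered ✗ · linear ✗ · affine ✓ · relevant ✗ · unrestricted ✓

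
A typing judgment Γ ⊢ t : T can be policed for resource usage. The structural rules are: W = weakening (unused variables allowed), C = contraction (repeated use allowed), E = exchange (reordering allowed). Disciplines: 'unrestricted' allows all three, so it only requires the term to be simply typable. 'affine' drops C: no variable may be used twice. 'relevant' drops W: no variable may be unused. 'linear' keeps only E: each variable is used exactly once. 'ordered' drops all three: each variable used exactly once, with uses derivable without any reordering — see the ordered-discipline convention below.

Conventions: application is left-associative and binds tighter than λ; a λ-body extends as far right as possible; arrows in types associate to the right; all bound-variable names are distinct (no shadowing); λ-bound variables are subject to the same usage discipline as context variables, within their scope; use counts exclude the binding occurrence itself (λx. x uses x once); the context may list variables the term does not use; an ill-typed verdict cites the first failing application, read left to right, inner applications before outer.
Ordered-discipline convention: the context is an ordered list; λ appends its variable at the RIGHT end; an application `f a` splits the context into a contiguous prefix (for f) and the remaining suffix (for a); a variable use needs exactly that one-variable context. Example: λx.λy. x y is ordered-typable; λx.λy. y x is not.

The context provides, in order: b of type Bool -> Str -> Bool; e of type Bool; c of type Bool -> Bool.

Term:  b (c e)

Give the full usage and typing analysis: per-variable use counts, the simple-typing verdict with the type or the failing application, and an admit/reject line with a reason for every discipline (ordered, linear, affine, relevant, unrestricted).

usage: b=1; e=1; c=1
left-to-right use order: b, c, e
typing: the term checks, with type Str -> Bool
ordered: ✗, no ordered split (uses run b, c, e)
linear: ✓, b, e, c: one use apiece
affine: ✓, b, e, c: no repeats, contraction unneeded
relevant: ✓, every one of b, e, c appears
unrestricted: ✓, typability at Str -> Bool is all that's needed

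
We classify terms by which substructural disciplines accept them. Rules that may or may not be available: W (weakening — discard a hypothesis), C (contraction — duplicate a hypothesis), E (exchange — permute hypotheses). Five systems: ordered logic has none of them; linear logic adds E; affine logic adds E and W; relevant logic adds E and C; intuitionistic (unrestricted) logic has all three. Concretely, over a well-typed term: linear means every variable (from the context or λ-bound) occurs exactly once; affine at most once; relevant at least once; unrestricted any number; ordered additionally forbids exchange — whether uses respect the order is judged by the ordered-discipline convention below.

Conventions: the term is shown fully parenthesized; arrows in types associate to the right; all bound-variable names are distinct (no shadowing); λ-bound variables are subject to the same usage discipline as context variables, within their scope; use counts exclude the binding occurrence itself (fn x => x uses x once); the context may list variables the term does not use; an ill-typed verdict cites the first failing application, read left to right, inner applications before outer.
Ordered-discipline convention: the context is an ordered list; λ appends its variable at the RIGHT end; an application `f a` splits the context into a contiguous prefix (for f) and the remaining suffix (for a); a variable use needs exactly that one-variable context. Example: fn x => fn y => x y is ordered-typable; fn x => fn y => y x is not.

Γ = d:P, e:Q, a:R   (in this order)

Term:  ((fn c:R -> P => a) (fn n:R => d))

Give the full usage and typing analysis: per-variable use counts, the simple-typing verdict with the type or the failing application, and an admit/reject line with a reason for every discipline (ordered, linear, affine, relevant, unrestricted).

variable uses: d ×1, e ×0, a ×1, c (bound) ×0, n (bound) ×0
uses in reading order: a, d
typing: well-typed — term : R
ordered: ✗ — e, c, n left unused
linear: ✗ — e, c, n left unused
affine: ✓ — d, e, a, c, n: no repeats, contraction unneeded
relevant: ✗ — e, c, n left unused
unrestricted: ✓ — type-checks (R) and nothing is barred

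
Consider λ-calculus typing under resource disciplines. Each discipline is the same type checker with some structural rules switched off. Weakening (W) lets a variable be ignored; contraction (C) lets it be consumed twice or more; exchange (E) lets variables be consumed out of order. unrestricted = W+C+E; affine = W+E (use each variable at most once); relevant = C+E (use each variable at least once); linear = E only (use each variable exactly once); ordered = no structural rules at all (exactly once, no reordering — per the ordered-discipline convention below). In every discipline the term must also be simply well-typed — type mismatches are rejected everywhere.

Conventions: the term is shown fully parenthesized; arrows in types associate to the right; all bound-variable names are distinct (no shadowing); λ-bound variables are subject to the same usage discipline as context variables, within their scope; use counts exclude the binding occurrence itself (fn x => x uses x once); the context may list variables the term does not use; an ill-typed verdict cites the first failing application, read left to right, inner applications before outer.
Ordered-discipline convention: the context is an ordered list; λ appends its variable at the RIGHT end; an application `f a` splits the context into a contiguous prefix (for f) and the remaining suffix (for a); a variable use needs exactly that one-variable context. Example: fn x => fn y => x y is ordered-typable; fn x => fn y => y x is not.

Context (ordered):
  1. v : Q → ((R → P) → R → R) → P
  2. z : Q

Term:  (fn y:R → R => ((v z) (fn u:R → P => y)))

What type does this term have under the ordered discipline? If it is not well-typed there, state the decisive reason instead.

not well-typed under ordered — u never used (weakening)
counts: v: 1×, z: 1×, y (bound): 1×, u (bound): 0×
use order (left to right): v, z, y
typing: well-typed — term : (R → R) → P
across the five disciplines: ordered ✗ | linear ✗ | affine ✓ | relevant ✗ | unrestricted ✓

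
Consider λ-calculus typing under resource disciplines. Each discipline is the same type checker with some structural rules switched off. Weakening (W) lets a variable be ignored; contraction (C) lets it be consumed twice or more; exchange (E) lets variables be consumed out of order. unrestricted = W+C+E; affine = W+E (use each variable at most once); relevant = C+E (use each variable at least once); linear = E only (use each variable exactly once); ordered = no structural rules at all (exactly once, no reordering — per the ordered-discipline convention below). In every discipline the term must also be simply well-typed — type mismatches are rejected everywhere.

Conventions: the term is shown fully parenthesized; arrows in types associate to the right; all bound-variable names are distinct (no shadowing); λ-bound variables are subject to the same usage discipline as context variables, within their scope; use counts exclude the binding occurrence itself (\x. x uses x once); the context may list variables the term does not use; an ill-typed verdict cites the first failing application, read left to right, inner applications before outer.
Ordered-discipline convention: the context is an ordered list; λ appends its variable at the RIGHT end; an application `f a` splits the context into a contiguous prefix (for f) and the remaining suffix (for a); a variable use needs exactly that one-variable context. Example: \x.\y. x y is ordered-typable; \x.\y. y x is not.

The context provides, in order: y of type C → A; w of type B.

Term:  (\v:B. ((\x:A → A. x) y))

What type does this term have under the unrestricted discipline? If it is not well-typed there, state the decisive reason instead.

not well-typed under unrestricted — fails simple typing
usage: y: 1×, w: 0×, v [bound]: 0×, x [bound]: 1×
use order (left to right): x, y
typing: ill-typed: an argument C → A mismatches the expected A → A
summary: ordered ✗ | linear ✗ | affine ✗ | relevant ✗ | unrestricted ✗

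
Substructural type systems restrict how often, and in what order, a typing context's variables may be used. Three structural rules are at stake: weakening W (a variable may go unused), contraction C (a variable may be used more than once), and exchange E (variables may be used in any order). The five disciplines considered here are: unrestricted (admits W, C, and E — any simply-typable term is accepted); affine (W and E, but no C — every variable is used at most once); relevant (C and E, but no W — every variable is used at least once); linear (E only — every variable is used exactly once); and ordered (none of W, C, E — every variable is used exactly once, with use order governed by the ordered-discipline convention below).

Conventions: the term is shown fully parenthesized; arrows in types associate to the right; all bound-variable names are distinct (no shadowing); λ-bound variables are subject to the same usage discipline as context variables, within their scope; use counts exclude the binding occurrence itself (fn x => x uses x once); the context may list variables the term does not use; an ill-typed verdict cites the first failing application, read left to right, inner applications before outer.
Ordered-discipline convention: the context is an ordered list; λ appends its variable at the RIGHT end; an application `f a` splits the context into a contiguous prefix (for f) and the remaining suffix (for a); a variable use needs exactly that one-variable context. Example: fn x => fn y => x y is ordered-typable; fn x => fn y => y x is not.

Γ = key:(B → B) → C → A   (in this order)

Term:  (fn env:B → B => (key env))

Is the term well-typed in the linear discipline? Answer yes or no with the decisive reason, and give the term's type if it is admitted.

yes — single use per variable (key, env); term : (B → B) → C → A
variable uses: key: 1, env [bound]: 1
order of uses: key, env
typing: the term checks, with type (B → B) → C → A
summary: ordered ✓; linear ✓; affine ✓; relevant ✓; unrestricted ✓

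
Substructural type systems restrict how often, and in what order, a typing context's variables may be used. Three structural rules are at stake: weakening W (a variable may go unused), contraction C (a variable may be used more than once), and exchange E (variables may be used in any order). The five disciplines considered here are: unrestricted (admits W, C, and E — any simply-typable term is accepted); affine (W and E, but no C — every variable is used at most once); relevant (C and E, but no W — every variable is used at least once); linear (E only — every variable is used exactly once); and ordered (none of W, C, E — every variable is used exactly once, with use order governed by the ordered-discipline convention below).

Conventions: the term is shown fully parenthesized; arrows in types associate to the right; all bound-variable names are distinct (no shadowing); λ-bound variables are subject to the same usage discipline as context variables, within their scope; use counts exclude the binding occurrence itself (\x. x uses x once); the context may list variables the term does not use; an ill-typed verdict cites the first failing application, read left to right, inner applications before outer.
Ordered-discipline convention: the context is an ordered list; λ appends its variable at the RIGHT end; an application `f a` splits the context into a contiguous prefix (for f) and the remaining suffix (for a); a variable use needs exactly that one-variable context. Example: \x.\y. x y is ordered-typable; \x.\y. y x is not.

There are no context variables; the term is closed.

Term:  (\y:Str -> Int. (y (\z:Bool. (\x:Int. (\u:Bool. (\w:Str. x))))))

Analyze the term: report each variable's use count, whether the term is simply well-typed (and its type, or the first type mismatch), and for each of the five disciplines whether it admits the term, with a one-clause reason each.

counts: y [bound]: 1×; z [bound]: 0×; x [bound]: 1×; u [bound]: 0×; w [bound]: 0×
left-to-right use order: y, x
typing: ill-typed: an application expects Str but receives Bool -> Int -> Bool -> Str -> Int
ordered: ✗, not simply typable
linear: ✗, fails simple typing
affine: ✗, a type mismatch blocks all five
relevant: ✗, the type mismatch rejects it
unrestricted: ✗, not simply typable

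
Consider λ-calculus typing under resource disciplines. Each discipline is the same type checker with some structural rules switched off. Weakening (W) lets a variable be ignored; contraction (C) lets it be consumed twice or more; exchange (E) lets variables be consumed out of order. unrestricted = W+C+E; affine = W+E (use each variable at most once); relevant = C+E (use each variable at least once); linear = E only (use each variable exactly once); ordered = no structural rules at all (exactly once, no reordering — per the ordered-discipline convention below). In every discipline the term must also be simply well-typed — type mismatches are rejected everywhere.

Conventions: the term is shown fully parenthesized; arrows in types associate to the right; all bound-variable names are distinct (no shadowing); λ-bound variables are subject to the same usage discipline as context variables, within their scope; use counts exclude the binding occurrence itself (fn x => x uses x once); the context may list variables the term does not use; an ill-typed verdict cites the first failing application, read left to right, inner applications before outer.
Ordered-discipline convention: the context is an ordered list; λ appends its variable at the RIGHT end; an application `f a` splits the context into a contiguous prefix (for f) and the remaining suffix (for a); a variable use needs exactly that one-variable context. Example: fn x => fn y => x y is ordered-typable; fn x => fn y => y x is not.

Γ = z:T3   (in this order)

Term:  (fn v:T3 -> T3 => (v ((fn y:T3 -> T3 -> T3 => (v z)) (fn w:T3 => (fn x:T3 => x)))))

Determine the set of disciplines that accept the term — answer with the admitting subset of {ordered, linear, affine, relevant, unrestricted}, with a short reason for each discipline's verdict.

admitting disciplines: unrestricted
variable uses: z: 1×; v (bound): 2×; y (bound): 0×; w (bound): 0×; x (bound): 1×
use order (left to right): v, v, z, x
typing: well-typed — term : (T3 -> T3) -> T3
ordered: ✗, needs contraction — v ×2; unused: y, w — weakening required
linear: ✗, needs contraction — v ×2; unused: y, w — weakening required
affine: ✗, needs contraction — v ×2
relevant: ✗, unused: y, w — weakening required
unrestricted: ✓, simply typable at (T3 -> T3) -> T3; W, C, E all held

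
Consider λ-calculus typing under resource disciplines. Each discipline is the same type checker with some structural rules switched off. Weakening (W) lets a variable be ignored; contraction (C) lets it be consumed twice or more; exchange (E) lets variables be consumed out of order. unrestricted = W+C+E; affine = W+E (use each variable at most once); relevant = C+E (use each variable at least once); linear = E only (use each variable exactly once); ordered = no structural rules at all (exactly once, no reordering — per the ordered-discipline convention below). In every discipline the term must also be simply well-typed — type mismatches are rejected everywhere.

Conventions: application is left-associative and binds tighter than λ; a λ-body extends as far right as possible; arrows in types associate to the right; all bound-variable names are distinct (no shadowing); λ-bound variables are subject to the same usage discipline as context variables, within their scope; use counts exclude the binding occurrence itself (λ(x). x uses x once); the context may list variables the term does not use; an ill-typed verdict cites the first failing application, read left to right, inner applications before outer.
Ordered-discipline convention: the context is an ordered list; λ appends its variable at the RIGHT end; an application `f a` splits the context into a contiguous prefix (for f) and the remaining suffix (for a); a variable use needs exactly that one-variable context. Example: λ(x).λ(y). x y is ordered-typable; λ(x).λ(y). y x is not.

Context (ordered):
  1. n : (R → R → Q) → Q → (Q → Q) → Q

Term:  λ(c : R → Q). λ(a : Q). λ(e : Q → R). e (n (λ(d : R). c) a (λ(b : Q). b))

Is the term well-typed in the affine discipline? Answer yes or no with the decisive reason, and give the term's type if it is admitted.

yes — at most one use each (n, c, a, e, d, b); term : (R → Q) → Q → (Q → R) → R
variable uses: n: 1; c (bound): 1; a (bound): 1; e (bound): 1; d (bound): 0; b (bound): 1
left-to-right use order: e, n, c, a, b
typing: well-typed — term : (R → Q) → Q → (Q → R) → R
summary: ordered ✗; linear ✗; affine ✓; relevant ✗; unrestricted ✓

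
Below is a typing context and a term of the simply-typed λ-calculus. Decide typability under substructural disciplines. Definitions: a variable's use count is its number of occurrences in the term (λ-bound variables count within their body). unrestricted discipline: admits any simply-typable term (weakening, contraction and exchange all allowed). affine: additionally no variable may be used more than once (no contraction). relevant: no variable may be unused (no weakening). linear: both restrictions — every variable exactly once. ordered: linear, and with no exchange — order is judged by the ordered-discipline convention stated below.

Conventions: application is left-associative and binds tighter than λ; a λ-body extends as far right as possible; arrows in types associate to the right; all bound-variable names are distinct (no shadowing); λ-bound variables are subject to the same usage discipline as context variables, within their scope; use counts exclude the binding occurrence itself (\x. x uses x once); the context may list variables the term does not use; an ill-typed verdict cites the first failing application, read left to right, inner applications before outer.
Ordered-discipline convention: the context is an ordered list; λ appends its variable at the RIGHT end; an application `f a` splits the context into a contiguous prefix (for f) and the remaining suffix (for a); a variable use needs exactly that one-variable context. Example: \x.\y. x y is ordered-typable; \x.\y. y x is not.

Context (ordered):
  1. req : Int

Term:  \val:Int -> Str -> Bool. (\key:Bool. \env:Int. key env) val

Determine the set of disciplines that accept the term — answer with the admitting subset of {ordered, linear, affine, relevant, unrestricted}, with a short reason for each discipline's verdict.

accepted by: none
use counts: req: 0, val [bound]: 1, key [bound]: 1, env [bound]: 1
use order (left to right): key, env, val
typing: ill-typed: non-arrow in function slot: Bool
ordered ✗ (a type mismatch blocks all five)
linear ✗ (the type mismatch rejects it)
affine ✗ (not simply typable)
relevant ✗ (fails simple typing)
unrestricted ✗ (a type mismatch blocks all five)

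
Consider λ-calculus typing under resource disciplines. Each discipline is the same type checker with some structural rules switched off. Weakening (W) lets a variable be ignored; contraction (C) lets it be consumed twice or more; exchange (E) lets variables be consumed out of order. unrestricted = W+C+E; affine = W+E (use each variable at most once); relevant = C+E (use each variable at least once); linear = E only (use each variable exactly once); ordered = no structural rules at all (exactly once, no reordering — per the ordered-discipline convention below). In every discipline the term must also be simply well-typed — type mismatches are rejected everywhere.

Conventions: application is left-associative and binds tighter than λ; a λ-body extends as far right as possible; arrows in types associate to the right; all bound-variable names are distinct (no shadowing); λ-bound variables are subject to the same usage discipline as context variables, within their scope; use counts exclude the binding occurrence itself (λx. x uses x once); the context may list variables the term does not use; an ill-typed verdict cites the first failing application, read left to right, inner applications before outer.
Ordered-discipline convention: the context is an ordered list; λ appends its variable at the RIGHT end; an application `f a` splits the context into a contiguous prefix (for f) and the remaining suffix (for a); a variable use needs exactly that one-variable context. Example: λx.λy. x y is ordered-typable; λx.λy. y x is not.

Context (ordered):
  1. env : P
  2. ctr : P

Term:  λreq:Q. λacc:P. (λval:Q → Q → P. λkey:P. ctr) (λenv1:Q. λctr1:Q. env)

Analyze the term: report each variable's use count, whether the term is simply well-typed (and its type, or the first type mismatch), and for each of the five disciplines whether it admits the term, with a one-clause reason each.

counts: env=1, ctr=1, req [bound]=0, acc [bound]=0, val [bound]=0, key [bound]=0, env1 [bound]=0, ctr1 [bound]=0
left-to-right use order: ctr, env
typing: the term checks, with type Q → P → P → P
ordered ✗ (needs weakening: req, acc, val, key, env1, ctr1 unused)
linear ✗ (needs weakening: req, acc, val, key, env1, ctr1 unused)
affine ✓ (at most one use each (env, ctr, req, acc, val, key, env1, ctr1))
relevant ✗ (needs weakening: req, acc, val, key, env1, ctr1 unused)
unrestricted ✓ (type-checks (Q → P → P → P) and nothing is barred)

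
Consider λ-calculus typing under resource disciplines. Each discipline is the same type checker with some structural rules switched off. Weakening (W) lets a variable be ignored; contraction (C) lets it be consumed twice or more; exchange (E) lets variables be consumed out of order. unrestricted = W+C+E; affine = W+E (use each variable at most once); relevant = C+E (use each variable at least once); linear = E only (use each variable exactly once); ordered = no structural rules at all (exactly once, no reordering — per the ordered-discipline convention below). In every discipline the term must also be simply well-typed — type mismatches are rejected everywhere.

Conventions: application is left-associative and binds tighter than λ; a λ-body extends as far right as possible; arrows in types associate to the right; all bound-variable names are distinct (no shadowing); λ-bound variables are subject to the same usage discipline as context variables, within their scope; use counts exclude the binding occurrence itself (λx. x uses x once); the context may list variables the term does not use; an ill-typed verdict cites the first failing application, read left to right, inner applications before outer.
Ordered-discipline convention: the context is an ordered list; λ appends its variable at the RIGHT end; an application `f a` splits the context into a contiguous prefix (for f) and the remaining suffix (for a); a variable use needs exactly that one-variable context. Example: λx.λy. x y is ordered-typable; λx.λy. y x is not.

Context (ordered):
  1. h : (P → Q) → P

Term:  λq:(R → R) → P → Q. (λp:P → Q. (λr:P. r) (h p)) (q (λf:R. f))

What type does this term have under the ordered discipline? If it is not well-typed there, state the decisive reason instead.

term : ((R → R) → P → Q) → P
variable uses: h: 1×; q [bound]: 1×; p [bound]: 1×; r [bound]: 1×; f [bound]: 1×
uses in reading order: r, h, p, q, f
typing: the term checks, with type ((R → R) → P → Q) → P
all disciplines: ordered ✓, linear ✓, affine ✓, relevant ✓, unrestricted ✓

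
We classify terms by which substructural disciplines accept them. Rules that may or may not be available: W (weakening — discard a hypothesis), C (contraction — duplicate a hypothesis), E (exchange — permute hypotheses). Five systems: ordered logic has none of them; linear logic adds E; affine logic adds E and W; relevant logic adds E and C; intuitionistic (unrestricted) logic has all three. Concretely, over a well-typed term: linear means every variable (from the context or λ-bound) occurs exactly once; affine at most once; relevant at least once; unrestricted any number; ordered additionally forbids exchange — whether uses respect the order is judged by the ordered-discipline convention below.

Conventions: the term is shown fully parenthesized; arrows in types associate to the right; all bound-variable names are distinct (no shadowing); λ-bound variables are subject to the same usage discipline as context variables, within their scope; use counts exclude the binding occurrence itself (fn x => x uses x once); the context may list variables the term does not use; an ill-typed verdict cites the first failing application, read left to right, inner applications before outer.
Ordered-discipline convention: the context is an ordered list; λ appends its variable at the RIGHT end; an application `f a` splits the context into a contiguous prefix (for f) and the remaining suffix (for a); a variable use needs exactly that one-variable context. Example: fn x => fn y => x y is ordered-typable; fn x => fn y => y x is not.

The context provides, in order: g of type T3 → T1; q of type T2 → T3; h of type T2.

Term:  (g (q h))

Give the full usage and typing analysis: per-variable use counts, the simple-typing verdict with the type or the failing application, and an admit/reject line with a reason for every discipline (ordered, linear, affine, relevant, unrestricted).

variable uses: g ×1, q ×1, h ×1
left-to-right use order: g, q, h
typing: the term checks, with type T1
ordered ✓ (g, q, h: once each, no exchange needed)
linear ✓ (exactly-once usage across g, q, h)
affine ✓ (no duplicate uses among g, q, h)
relevant ✓ (g, q, h: all used, weakening unneeded)
unrestricted ✓ (simply typable at T1; W, C, E all held)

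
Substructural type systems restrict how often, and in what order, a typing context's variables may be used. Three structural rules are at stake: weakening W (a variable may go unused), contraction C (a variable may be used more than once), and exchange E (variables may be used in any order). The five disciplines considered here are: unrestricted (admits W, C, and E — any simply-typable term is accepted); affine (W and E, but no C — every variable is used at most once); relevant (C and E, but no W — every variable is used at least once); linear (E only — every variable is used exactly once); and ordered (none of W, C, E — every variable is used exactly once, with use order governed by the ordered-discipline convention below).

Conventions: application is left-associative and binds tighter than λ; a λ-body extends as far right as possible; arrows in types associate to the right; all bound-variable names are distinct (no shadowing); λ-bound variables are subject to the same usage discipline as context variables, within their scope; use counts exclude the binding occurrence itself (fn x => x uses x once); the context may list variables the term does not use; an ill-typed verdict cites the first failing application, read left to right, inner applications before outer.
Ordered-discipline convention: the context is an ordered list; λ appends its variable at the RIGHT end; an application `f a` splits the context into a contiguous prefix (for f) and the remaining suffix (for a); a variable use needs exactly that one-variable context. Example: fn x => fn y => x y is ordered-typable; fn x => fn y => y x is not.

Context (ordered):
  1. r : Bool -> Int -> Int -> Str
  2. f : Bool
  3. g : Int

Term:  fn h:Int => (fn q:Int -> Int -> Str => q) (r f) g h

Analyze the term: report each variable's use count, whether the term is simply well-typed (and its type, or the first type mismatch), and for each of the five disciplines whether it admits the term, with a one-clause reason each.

use counts: r: 1×; f: 1×; g: 1×; h (bound): 1×; q (bound): 1×
left-to-right use order: q, r, f, g, h
typing: the term checks, with type Int -> Str
ordered ✓ (single-use (r, f, g, h, q), ordered derivation ok)
linear ✓ (r, f, g, h, q: one use apiece)
affine ✓ (r, f, g, h, q: no repeats, contraction unneeded)
relevant ✓ (none of r, f, g, h, q goes unused)
unrestricted ✓ (type-checks (Int -> Str) and nothing is barred)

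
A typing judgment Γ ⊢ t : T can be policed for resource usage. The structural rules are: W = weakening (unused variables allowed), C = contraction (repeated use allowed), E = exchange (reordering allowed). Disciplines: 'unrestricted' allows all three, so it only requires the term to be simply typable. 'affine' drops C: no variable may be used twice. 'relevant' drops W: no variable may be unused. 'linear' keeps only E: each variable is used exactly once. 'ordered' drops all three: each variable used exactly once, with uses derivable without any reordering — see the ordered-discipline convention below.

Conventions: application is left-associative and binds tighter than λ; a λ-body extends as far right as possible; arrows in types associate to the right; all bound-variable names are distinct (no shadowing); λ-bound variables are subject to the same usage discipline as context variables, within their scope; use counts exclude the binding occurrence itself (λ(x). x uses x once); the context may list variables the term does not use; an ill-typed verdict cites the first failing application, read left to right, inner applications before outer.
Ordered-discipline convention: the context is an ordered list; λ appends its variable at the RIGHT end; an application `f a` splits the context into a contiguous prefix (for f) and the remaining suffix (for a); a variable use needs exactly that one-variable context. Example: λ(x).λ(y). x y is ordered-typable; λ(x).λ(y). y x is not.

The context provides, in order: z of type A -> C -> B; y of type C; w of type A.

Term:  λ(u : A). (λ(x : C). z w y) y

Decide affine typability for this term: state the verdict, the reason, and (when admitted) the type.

no — uses contraction: y ×2
usage: z: 1; y: 2; w: 1; u (bound): 0; x (bound): 0
use order (left to right): z, w, y, y
typing: well-typed — term : A -> B
per-discipline verdicts: ordered ✗, linear ✗, affine ✗, relevant ✗, unrestricted ✓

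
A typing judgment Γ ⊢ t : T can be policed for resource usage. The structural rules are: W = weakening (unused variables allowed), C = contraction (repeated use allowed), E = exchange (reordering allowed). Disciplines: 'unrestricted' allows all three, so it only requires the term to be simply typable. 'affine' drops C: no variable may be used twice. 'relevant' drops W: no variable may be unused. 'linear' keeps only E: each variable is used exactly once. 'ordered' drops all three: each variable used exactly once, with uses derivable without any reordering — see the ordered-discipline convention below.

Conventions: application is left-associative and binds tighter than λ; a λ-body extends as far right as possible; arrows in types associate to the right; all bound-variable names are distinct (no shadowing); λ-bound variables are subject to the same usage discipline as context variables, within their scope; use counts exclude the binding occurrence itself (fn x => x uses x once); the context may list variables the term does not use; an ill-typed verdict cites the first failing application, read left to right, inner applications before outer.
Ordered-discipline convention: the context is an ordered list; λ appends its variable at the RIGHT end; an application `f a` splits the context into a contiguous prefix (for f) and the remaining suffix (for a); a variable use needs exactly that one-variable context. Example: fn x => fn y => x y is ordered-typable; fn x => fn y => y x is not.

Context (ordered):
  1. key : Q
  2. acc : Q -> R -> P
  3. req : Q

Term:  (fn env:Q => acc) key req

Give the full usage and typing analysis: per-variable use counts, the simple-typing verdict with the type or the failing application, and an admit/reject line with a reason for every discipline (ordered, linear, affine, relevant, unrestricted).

usage: key ×1, acc ×1, req ×1, env (λ-bound) ×0
use order (left to right): acc, key, req
typing: well-typed at R -> P
ordered ✗ (needs weakening: env unused)
linear ✗ (needs weakening: env unused)
affine ✓ (at most one use each (key, acc, req, env))
relevant ✗ (needs weakening: env unused)
unrestricted ✓ (simply typable at R -> P; W, C, E all held)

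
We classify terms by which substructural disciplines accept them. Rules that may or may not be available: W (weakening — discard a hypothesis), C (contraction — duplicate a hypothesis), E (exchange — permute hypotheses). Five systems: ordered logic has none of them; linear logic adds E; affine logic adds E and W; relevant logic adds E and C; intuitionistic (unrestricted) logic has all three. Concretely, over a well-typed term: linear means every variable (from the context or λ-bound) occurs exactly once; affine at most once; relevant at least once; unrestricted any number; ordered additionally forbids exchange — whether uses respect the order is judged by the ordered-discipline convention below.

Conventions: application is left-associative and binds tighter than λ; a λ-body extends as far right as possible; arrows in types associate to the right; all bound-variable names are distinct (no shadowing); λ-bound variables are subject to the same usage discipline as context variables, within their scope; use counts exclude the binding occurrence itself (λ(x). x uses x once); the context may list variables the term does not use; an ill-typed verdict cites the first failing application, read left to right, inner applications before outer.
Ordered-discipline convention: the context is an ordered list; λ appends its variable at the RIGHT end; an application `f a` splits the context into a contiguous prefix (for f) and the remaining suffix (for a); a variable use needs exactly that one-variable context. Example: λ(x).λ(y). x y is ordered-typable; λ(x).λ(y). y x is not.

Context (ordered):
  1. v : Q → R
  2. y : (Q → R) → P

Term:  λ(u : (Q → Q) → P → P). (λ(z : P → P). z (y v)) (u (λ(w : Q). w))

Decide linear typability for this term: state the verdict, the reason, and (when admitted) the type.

yes — each of v, y, u, z, w used exactly once; term : ((Q → Q) → P → P) → P
use counts: v: 1, y: 1, u (λ-bound): 1, z (λ-bound): 1, w (λ-bound): 1
use order (left to right): z, y, v, u, w
typing: well-typed — term : ((Q → Q) → P → P) → P
summary: ordered ✗; linear ✓; affine ✓; relevant ✓; unrestricted ✓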